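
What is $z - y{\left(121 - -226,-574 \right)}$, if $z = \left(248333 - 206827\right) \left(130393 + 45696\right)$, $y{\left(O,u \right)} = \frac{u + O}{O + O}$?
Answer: $\frac{5072272523823}{694} \approx 7.3087 \cdot 10^{9}$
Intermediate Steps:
$y{\left(O,u \right)} = \frac{O + u}{2 O}$
$z = 7308750034$ ($z = 41506 \cdot 176089 = 7308750034$)
$z - y{\left(121 - -226,-574 \right)} = 7308750034 - \frac{\left(121 - -226\right) - 574}{2 \left(121 - -226\right)} = 7308750034 - \frac{\left(121 + 226\right) - 574}{2 \left(121 + 226\right)} = 7308750034 - \frac{347 - 574}{2 \cdot 347} = 7308750034 - \frac{1}{2} \cdot \frac{1}{347} \left(-227\right) = 7308750034 - - \frac{227}{694} = 7308750034 + \frac{227}{694} = \frac{5072272523823}{694}$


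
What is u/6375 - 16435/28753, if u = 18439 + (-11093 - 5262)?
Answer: -44851873/183300375 ≈ -0.24469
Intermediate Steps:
u = 2084 (u = 18439 - 16355 = 2084)
u/6375 - 16435/28753 = 2084/6375 - 16435/28753 = -44851873/183300375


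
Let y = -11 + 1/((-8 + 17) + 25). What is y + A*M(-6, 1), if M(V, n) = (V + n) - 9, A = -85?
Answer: 40087/34 ≈ 1179.0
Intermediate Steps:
M(V, n) = -9 + V + n
y = -373/34 (y = -11 + 1/(9 + 25) = -11 + 1/34 = -373/34 ≈ -10.971)
y + A*M(-6, 1) = -373/34 - 85*(-9 - 6 + 1) = -373/34 - 85*(-14) = -373/34 + 1190 = 40087/34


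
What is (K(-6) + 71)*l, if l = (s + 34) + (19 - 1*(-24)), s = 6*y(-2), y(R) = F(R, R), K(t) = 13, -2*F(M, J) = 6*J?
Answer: 9492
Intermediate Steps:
F(M, J) = -3*J
y(R) = -3*R
s = 36 (s = 6*(-3*(-2)) = 6*6 = 36)
l = 113 (l = (36 + 34) + (19 - 1*(-24)) = 70 + (19 + 24) = 70 + 43 = 113)
(K(-6) + 71)*l = (13 + 71)*113 = 84*113 = 9492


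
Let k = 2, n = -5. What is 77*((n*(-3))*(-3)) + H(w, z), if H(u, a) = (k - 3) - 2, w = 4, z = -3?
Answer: -3468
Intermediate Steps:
H(u, a) = -3 (H(u, a) = (2 - 3) - 2 = -1 - 2 = -3)
77*((n*(-3))*(-3)) + H(w, z) = 77*(-5*(-3)*(-3)) - 3 = 77*(15*(-3)) - 3 = 77*(-45) - 3 = -3465 - 3 = -3468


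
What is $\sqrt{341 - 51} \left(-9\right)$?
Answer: $- 9 \sqrt{290} \approx -153.26$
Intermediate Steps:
$\sqrt{341 - 51} \left(-9\right) = \sqrt{290} \left(-9\right) = - 9 \sqrt{290}$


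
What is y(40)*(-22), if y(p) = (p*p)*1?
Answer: -35200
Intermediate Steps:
y(p) = p² (y(p) = p²*1 = p²)
y(40)*(-22) = 40²*(-22) = 1600*(-22) = -35200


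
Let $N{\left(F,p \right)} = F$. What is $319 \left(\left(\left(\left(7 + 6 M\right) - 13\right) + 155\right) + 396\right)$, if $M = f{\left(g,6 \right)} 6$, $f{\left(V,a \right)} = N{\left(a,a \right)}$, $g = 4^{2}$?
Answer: $242759$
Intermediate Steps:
$g = 16$
$f{\left(V,a \right)} = a$
$M = 36$ ($M = 6 \cdot 6 = 36$)
$319 \left(\left(\left(\left(7 + 6 M\right) - 13\right) + 155\right) + 396\right) = 319 \left(\left(\left(\left(7 + 6 \cdot 36\right) - 13\right) + 155\right) + 396\right) = 319 \left(\left(\left(\left(7 + 216\right) - 13\right) + 155\right) + 396\right) = 319 \left(\left(\left(223 - 13\right) + 155\right) + 396\right) = 319 \left(\left(210 + 155\right) + 396\right) = 319 \left(365 + 396\right) = 319 \cdot 761 = 242759$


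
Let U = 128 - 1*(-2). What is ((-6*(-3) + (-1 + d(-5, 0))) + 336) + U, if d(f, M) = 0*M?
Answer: 483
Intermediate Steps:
d(f, M) = 0
U = 130 (U = 128 + 2 = 130)
((-6*(-3) + (-1 + d(-5, 0))) + 336) + U = ((-6*(-3) + (-1 + 0)) + 336) + 130 = ((18 - 1) + 336) + 130 = (17 + 336) + 130 = 353 + 130 = 483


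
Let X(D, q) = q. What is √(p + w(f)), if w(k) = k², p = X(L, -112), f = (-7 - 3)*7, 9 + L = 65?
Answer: 6*√133 ≈ 69.195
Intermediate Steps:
L = 56 (L = -9 + 65 = 56)
f = -70 (f = -10*7 = -70)
p = -112
√(p + w(f)) = √(-112 + (-70)²) = √(-112 + 4900) = √4788 = 6*√133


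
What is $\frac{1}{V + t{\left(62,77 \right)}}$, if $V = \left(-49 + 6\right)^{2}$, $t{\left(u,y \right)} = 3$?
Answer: $\frac{1}{1852} \approx 0.00053996$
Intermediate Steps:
$V = 1849$ ($V = \left(-43\right)^{2} = 1849$)
$\frac{1}{V + t{\left(62,77 \right)}} = \frac{1}{1849 + 3} = \frac{1}{1852}$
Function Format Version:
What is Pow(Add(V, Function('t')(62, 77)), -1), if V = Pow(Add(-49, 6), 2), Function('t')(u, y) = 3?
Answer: Rational(1, 1852) ≈ 0.00053996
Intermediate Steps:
V = 1849 (V = Pow(-43, 2) = 1849)
Pow(Add(V, Function('t')(62, 77)), -1) = Pow(Add(1849, 3), -1) = Pow(1852, -1) = Rational(1, 1852)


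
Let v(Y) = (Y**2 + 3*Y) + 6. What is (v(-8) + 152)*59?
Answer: 11682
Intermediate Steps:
v(Y) = 6 + Y**2 + 3*Y
(v(-8) + 152)*59 = ((6 + (-8)**2 + 3*(-8)) + 152)*59 = ((6 + 64 - 24) + 152)*59 = (46 + 152)*59 = 198*59 = 11682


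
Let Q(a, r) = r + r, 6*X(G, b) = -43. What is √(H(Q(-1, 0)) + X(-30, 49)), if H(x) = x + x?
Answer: I*√258/6 ≈ 2.6771*I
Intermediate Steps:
X(G, b) = -43/6 (X(G, b) = (⅙)*(-43) = -43/6)
Q(a, r) = 2*r
H(x) = 2*x
√(H(Q(-1, 0)) + X(-30, 49)) = √(2*(2*0) - 43/6) = √(2*0 - 43/6) = √(0 - 43/6) = √(-43/6) = I*√258/6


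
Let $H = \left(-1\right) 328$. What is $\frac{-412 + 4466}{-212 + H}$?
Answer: $- \frac{2027}{270} \approx -7.5074$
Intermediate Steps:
$H = -328$
$\frac{-412 + 4466}{-212 + H} = \frac{-412 + 4466}{-212 - 328} = \frac{4054}{-540} = 4054 \left(- \frac{1}{540}\right) = - \frac{2027}{270}$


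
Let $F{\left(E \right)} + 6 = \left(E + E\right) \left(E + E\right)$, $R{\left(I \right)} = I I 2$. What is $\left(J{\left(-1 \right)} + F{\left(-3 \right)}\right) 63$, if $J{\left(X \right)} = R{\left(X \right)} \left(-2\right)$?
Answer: $1638$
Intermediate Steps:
$R{\left(I \right)} = 2 I^{2}$ ($R{\left(I \right)} = I^{2} \cdot 2 = 2 I^{2}$)
$F{\left(E \right)} = -6 + 4 E^{2}$ ($F{\left(E \right)} = -6 + \left(E + E\right) \left(E + E\right) = -6 + 2 E 2 E = -6 + 4 E^{2}$)
$J{\left(X \right)} = - 4 X^{2}$ ($J{\left(X \right)} = 2 X^{2} \left(-2\right) = - 4 X^{2}$)
$\left(J{\left(-1 \right)} + F{\left(-3 \right)}\right) 63 = \left(- 4 \left(-1\right)^{2} - \left(6 - 4 \left(-3\right)^{2}\right)\right) 63 = \left(\left(-4\right) 1 + \left(-6 + 4 \cdot 9\right)\right) 63 = \left(-4 + \left(-6 + 36\right)\right) 63 = \left(-4 + 30\right) 63 = 26 \cdot 63 = 1638$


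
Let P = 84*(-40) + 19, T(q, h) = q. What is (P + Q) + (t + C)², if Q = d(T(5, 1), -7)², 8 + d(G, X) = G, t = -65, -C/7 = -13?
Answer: -2656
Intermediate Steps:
C = 91 (C = -7*(-13) = 91)
P = -3341 (P = -3360 + 19 = -3341)
d(G, X) = -8 + G
Q = 9 (Q = (-8 + 5)² = (-3)² = 9)
(P + Q) + (t + C)² = (-3341 + 9) + (-65 + 91)² = -3332 + 26² = -3332 + 676 = -2656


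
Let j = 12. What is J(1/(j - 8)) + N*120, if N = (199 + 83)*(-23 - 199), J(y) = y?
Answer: -30049919/4 ≈ -7.5125e+6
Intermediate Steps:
N = -62604 (N = 282*(-222) = -62604)
J(1/(j - 8)) + N*120 = 1/(12 - 8) - 62604*120 = 1/4 - 7512480 = -30049919/4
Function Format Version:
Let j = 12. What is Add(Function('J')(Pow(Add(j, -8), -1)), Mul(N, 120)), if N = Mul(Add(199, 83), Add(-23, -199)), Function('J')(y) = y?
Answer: Rational(-30049919, 4) ≈ -7.5125e+6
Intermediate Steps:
N = -62604 (N = Mul(282, -222) = -62604)
Add(Function('J')(Pow(Add(j, -8), -1)), Mul(N, 120)) = Add(Pow(Add(12, -8), -1), Mul(-62604, 120)) = Add(Pow(4, -1), -7512480) = Add(Rational(1, 4), -7512480) = Rational(-30049919, 4)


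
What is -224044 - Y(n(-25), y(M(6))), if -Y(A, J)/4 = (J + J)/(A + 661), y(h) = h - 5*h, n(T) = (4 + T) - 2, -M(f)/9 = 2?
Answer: -71469748/319 ≈ -2.2404e+5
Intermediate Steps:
M(f) = -18 (M(f) = -9*2 = -18)
n(T) = 2 + T
y(h) = -4*h
Y(A, J) = -8*J/(661 + A) (Y(A, J) = -4*(J + J)/(A + 661) = -4*2*J/(661 + A) = -8*J/(661 + A))
-224044 - Y(n(-25), y(M(6))) = -224044 - (-8)*(-4*(-18))/(661 + (2 - 25)) = -224044 - (-8)*72/(661 - 23) = -224044 - (-8)*72/638 = -224044 - 1*(-288/319) = -224044 + 288/319 = -71469748/319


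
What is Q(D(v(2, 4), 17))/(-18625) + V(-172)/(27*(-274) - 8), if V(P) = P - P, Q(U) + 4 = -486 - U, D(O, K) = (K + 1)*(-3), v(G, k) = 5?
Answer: 436/18625 ≈ 0.023409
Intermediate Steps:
D(O, K) = -3 - 3*K (D(O, K) = (1 + K)*(-3) = -3 - 3*K)
Q(U) = -490 - U (Q(U) = -4 + (-486 - U) = -490 - U)
V(P) = 0
Q(D(v(2, 4), 17))/(-18625) + V(-172)/(27*(-274) - 8) = (-490 - (-3 - 3*17))/(-18625) + 0/(27*(-274) - 8) = (-490 - (-3 - 51))*(-1/18625) + 0/(-7398 - 8) = (-490 - 1*(-54))*(-1/18625) + 0/(-7406) = (-490 + 54)*(-1/18625) + 0*(-1/7406) = -436*(-1/18625) + 0 = 436/18625 + 0 = 436/18625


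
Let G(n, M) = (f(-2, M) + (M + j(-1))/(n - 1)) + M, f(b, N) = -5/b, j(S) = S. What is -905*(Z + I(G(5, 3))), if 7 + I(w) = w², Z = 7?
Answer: -32580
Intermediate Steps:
G(n, M) = 5/2 + M + (-1 + M)/(-1 + n) (G(n, M) = (-5/(-2) + (M - 1)/(n - 1)) + M = (-5*(-½) + (-1 + M)/(-1 + n)) + M = (5/2 + (-1 + M)/(-1 + n)) + M = 5/2 + M + (-1 + M)/(-1 + n))
I(w) = -7 + w²
-905*(Z + I(G(5, 3))) = -905*(7 + (-7 + ((-7 + 5*5 + 2*3*5)/(2*(-1 + 5)))²)) = -905*(7 + (-7 + ((½)*(-7 + 25 + 30)/4)²)) = -905*(7 + (-7 + ((½)*(¼)*48)²)) = -905*(7 + (-7 + 6²)) = -905*(7 + (-7 + 36)) = -905*(7 + 29) = -905*36 = -32580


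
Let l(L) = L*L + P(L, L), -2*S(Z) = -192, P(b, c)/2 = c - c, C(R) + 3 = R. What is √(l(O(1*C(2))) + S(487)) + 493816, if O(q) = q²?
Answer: 493816 + √97 ≈ 4.9383e+5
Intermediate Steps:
C(R) = -3 + R
P(b, c) = 0 (P(b, c) = 2*(c - c) = 2*0 = 0)
S(Z) = 96 (S(Z) = -½*(-192) = 96)
l(L) = L² (l(L) = L*L + 0 = L² + 0 = L²)
√(l(O(1*C(2))) + S(487)) + 493816 = √(((1*(-3 + 2))²)² + 96) + 493816 = √(((1*(-1))²)² + 96) + 493816 = √(((-1)²)² + 96) + 493816 = √(1² + 96) + 493816 = √(1 + 96) + 493816 = √97 + 493816 = 493816 + √97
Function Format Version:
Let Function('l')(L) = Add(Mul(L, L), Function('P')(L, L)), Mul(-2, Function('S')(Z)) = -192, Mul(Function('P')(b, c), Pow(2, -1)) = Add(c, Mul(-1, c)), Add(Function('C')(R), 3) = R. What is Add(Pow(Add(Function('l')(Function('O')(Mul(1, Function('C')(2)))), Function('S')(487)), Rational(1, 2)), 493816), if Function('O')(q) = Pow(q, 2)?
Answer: Add(493816, Pow(97, Rational(1, 2))) ≈ 4.9383e+5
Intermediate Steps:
Function('C')(R) = Add(-3, R)
Function('P')(b, c) = 0 (Function('P')(b, c) = Mul(2, Add(c, Mul(-1, c))) = Mul(2, 0) = 0)
Function('S')(Z) = 96 (Function('S')(Z) = Mul(Rational(-1, 2), -192) = 96)
Function('l')(L) = Pow(L, 2) (Function('l')(L) = Add(Mul(L, L), 0) = Add(Pow(L, 2), 0) = Pow(L, 2))
Add(Pow(Add(Function('l')(Function('O')(Mul(1, Function('C')(2)))), Function('S')(487)), Rational(1, 2)), 493816) = Add(Pow(Add(Pow(Pow(Mul(1, Add(-3, 2)), 2), 2), 96), Rational(1, 2)), 493816) = Add(Pow(Add(Pow(Pow(Mul(1, -1), 2), 2), 96), Rational(1, 2)), 493816) = Add(Pow(Add(Pow(Pow(-1, 2), 2), 96), Rational(1, 2)), 493816) = Add(Pow(Add(Pow(1, 2), 96), Rational(1, 2)), 493816) = Add(Pow(Add(1, 96), Rational(1, 2)), 493816) = Add(Pow(97, Rational(1, 2)), 493816) = Add(493816, Pow(97, Rational(1, 2)))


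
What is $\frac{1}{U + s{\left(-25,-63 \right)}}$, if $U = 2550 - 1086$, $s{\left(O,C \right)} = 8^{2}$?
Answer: $\frac{1}{1528} \approx 0.00065445$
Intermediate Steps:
$s{\left(O,C \right)} = 64$
$U = 1464$
$\frac{1}{U + s{\left(-25,-63 \right)}} = \frac{1}{1464 + 64} = \frac{1}{1528}$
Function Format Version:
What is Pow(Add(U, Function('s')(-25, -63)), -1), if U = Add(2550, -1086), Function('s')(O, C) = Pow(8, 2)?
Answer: Rational(1, 1528) ≈ 0.00065445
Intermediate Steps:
Function('s')(O, C) = 64
U = 1464
Pow(Add(U, Function('s')(-25, -63)), -1) = Pow(Add(1464, 64), -1) = Pow(1528, -1) = Rational(1, 1528)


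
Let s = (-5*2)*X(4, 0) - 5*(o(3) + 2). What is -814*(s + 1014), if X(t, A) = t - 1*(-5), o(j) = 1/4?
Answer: -1485957/2 ≈ -7.4298e+5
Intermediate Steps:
o(j) = ¼
X(t, A) = 5 + t (X(t, A) = t + 5 = 5 + t)
s = -405/4 (s = (-5*2)*(5 + 4) - 5*(¼ + 2) = -10*9 - 5*9/4 = -90 - 45/4 = -405/4 ≈ -101.25)
-814*(s + 1014) = -814*(-405/4 + 1014) = -814*3651/4 = -1485957/2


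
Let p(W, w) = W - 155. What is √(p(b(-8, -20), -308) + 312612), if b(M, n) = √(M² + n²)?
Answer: √(312457 + 4*√29) ≈ 559.00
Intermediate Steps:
p(W, w) = -155 + W
√(p(b(-8, -20), -308) + 312612) = √((-155 + √((-8)² + (-20)²)) + 312612) = √((-155 + √(64 + 400)) + 312612) = √((-155 + √464) + 312612) = √((-155 + 4*√29) + 312612) = √(312457 + 4*√29)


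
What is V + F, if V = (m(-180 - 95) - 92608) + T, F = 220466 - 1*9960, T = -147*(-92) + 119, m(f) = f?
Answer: 131266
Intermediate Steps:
T = 13643 (T = 13524 + 119 = 13643)
F = 210506 (F = 220466 - 9960 = 210506)
V = -79240 (V = ((-180 - 95) - 92608) + 13643 = (-275 - 92608) + 13643 = -92883 + 13643 = -79240)
V + F = -79240 + 210506 = 131266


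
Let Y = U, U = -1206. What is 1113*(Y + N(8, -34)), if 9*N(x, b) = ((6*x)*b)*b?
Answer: 5519738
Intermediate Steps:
Y = -1206
N(x, b) = 2*x*b²/3 (N(x, b) = (((6*x)*b)*b)/9 = ((6*b*x)*b)/9 = (6*x*b²)/9 = 2*x*b²/3)
1113*(Y + N(8, -34)) = 1113*(-1206 + (⅔)*8*(-34)²) = 1113*(-1206 + (⅔)*8*1156) = 1113*(-1206 + 18496/3) = 1113*(14878/3) = 5519738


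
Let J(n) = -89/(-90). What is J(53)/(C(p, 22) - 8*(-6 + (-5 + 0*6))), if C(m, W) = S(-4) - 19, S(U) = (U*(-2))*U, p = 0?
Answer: 89/3330 ≈ 0.026727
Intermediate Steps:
S(U) = -2*U² (S(U) = (-2*U)*U = -2*U²)
C(m, W) = -51 (C(m, W) = -2*(-4)² - 19 = -2*16 - 19 = -32 - 19 = -51)
J(n) = 89/90 (J(n) = -89*(-1/90) = 89/90)
J(53)/(C(p, 22) - 8*(-6 + (-5 + 0*6))) = 89/(90*(-51 - 8*(-6 + (-5 + 0*6)))) = 89/(90*(-51 - 8*(-6 + (-5 + 0)))) = 89/(90*(-51 - 8*(-6 - 5))) = 89/(90*(-51 - 8*(-11))) = 89/(90*(-51 + 88)) = (89/90)/37 = (89/90)*(1/37) = 89/3330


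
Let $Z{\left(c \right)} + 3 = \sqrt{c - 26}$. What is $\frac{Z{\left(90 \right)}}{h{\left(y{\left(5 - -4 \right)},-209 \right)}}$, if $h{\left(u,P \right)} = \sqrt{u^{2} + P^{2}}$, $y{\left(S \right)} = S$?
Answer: $\frac{5 \sqrt{43762}}{43762} \approx 0.023901$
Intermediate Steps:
$Z{\left(c \right)} = -3 + \sqrt{-26 + c}$ ($Z{\left(c \right)} = -3 + \sqrt{c - 26} = -3 + \sqrt{-26 + c}$)
$h{\left(u,P \right)} = \sqrt{P^{2} + u^{2}}$
$\frac{Z{\left(90 \right)}}{h{\left(y{\left(5 - -4 \right)},-209 \right)}} = \frac{-3 + \sqrt{-26 + 90}}{\sqrt{\left(-209\right)^{2} + \left(5 - -4\right)^{2}}} = \frac{-3 + \sqrt{64}}{\sqrt{43681 + \left(5 + 4\right)^{2}}} = \frac{-3 + 8}{\sqrt{43681 + 9^{2}}} = \frac{5}{\sqrt{43681 + 81}} = \frac{5}{\sqrt{43762}} = 5 \frac{\sqrt{43762}}{43762} = \frac{5 \sqrt{43762}}{43762}$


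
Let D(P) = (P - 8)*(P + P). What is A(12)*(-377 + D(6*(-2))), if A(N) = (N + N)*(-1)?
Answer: -2472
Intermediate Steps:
A(N) = -2*N (A(N) = (2*N)*(-1) = -2*N)
D(P) = 2*P*(-8 + P) (D(P) = (-8 + P)*(2*P) = 2*P*(-8 + P))
A(12)*(-377 + D(6*(-2))) = (-2*12)*(-377 + 2*(6*(-2))*(-8 + 6*(-2))) = -24*(-377 + 2*(-12)*(-8 - 12)) = -24*(-377 + 2*(-12)*(-20)) = -24*(-377 + 480) = -24*103 = -2472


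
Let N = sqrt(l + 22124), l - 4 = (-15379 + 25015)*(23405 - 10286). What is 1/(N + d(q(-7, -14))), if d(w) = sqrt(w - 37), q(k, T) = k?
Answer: 1/(2*(sqrt(31609203) + I*sqrt(11))) ≈ 8.8933e-5 - 5.2463e-8*I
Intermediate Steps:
l = 126414688 (l = 4 + (-15379 + 25015)*(23405 - 10286) = 4 + 9636*13119 = 4 + 126414684 = 126414688)
d(w) = sqrt(-37 + w)
N = 2*sqrt(31609203) (N = sqrt(126414688 + 22124) = sqrt(126436812) = 2*sqrt(31609203) ≈ 11244.)
1/(N + d(q(-7, -14))) = 1/(2*sqrt(31609203) + sqrt(-37 - 7)) = 1/(2*sqrt(31609203) + sqrt(-44)) = 1/(2*sqrt(31609203) + 2*I*sqrt(11))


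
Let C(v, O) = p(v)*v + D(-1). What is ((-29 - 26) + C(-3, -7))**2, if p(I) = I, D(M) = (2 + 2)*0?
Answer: 2116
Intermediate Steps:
D(M) = 0 (D(M) = 4*0 = 0)
C(v, O) = v**2 (C(v, O) = v*v + 0 = v**2 + 0 = v**2)
((-29 - 26) + C(-3, -7))**2 = ((-29 - 26) + (-3)**2)**2 = (-55 + 9)**2 = (-46)**2 = 2116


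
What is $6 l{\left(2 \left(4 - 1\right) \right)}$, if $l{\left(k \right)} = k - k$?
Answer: $0$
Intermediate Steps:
$l{\left(k \right)} = 0$
$6 l{\left(2 \left(4 - 1\right) \right)} = 6 \cdot 0 = 0$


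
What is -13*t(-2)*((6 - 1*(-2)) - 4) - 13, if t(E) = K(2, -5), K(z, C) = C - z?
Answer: 351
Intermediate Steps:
t(E) = -7 (t(E) = -5 - 1*2 = -5 - 2 = -7)
-13*t(-2)*((6 - 1*(-2)) - 4) - 13 = -(-91)*((6 - 1*(-2)) - 4) - 13 = -(-91)*((6 + 2) - 4) - 13 = -(-91)*(8 - 4) - 13 = -(-91)*4 - 13 = -13*(-28) - 13 = 364 - 13 = 351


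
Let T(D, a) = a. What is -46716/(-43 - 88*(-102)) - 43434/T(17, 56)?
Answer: -195306009/250124 ≈ -780.84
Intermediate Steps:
-46716/(-43 - 88*(-102)) - 43434/T(17, 56) = -46716/(-43 - 88*(-102)) - 43434/56 = -46716/(-43 + 8976) - 43434*1/56 = -46716/8933 - 21717/28 = -195306009/250124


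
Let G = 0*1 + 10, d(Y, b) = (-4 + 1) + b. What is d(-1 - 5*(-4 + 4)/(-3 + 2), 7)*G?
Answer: 40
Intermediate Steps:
d(Y, b) = -3 + b
G = 10 (G = 0 + 10 = 10)
d(-1 - 5*(-4 + 4)/(-3 + 2), 7)*G = (-3 + 7)*10 = 4*10 = 40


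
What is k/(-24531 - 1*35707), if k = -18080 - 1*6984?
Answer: 12532/30119 ≈ 0.41608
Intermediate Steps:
k = -25064 (k = -18080 - 6984 = -25064)
k/(-24531 - 1*35707) = -25064/(-24531 - 1*35707) = -25064/(-24531 - 35707) = -25064/(-60238) = -25064*(-1/60238) = 12532/30119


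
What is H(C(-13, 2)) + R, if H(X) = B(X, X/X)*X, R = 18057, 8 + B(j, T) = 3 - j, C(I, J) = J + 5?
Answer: 17973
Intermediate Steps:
C(I, J) = 5 + J
B(j, T) = -5 - j (B(j, T) = -8 + (3 - j) = -5 - j)
H(X) = X*(-5 - X) (H(X) = (-5 - X)*X = X*(-5 - X))
H(C(-13, 2)) + R = -(5 + 2)*(5 + (5 + 2)) + 18057 = -1*7*(5 + 7) + 18057 = -1*7*12 + 18057 = -84 + 18057 = 17973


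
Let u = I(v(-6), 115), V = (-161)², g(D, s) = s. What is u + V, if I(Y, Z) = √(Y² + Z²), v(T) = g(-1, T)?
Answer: 25921 + √13261 ≈ 26036.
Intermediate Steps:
v(T) = T
V = 25921
u = √13261 (u = √((-6)² + 115²) = √(36 + 13225) = √13261 ≈ 115.16)
u + V = √13261 + 25921 = 25921 + √13261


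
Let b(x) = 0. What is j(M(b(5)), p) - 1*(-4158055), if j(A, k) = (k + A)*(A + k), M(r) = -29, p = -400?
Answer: 4342096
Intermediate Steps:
j(A, k) = (A + k)**2 (j(A, k) = (A + k)*(A + k) = (A + k)**2)
j(M(b(5)), p) - 1*(-4158055) = (-29 - 400)**2 - 1*(-4158055) = (-429)**2 + 4158055 = 184041 + 4158055 = 4342096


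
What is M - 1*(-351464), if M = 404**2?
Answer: 514680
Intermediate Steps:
M = 163216
M - 1*(-351464) = 163216 - 1*(-351464) = 163216 + 351464 = 514680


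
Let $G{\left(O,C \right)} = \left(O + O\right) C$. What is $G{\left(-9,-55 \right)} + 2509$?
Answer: $3499$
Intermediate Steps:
$G{\left(O,C \right)} = 2 C O$ ($G{\left(O,C \right)} = 2 O C = 2 C O$)
$G{\left(-9,-55 \right)} + 2509 = 2 \left(-55\right) \left(-9\right) + 2509 = 990 + 2509 = 3499$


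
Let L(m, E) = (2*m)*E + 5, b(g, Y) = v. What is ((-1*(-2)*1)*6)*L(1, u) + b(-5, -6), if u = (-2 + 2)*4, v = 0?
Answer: 60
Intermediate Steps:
b(g, Y) = 0
u = 0 (u = 0*4 = 0)
L(m, E) = 5 + 2*E*m (L(m, E) = 2*E*m + 5 = 5 + 2*E*m)
((-1*(-2)*1)*6)*L(1, u) + b(-5, -6) = ((-1*(-2)*1)*6)*(5 + 2*0*1) + 0 = ((2*1)*6)*(5 + 0) + 0 = (2*6)*5 + 0 = 12*5 + 0 = 60 + 0 = 60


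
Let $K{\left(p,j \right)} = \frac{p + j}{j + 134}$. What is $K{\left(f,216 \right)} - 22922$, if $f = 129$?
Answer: $- \frac{1604471}{70} \approx -22921.0$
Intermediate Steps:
$K{\left(p,j \right)} = \frac{j + p}{134 + j}$
$K{\left(f,216 \right)} - 22922 = \frac{216 + 129}{134 + 216} - 22922 = \frac{1}{350} \cdot 345 - 22922 = \frac{69}{70} - 22922 = - \frac{1604471}{70}$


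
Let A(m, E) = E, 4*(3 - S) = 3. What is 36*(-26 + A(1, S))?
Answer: -855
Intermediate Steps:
S = 9/4 (S = 3 - ¼*3 = 3 - ¾ = 9/4 ≈ 2.2500)
36*(-26 + A(1, S)) = 36*(-26 + 9/4) = 36*(-95/4) = -855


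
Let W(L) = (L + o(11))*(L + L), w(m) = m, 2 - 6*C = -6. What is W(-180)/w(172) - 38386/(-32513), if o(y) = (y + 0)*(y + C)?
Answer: 131377468/1398059 ≈ 93.971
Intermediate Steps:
C = 4/3 (C = ⅓ - ⅙*(-6) = ⅓ + 1 = 4/3 ≈ 1.3333)
o(y) = y*(4/3 + y) (o(y) = (y + 0)*(y + 4/3) = y*(4/3 + y))
W(L) = 2*L*(407/3 + L) (W(L) = (L + (⅓)*11*(4 + 3*11))*(L + L) = (L + (⅓)*11*(4 + 33))*(2*L) = (L + (⅓)*11*37)*(2*L) = (L + 407/3)*(2*L) = (407/3 + L)*(2*L) = 2*L*(407/3 + L))
W(-180)/w(172) - 38386/(-32513) = ((⅔)*(-180)*(407 + 3*(-180)))/172 - 38386/(-32513) = ((⅔)*(-180)*(407 - 540))*(1/172) - 38386*(-1/32513) = ((⅔)*(-180)*(-133))*(1/172) + 38386/32513 = 15960*(1/172) + 38386/32513 = 3990/43 + 38386/32513 = 131377468/1398059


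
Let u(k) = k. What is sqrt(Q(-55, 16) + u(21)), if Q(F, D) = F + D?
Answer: 3*I*sqrt(2) ≈ 4.2426*I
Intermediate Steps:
Q(F, D) = D + F
sqrt(Q(-55, 16) + u(21)) = sqrt((16 - 55) + 21) = sqrt(-39 + 21) = sqrt(-18) = 3*I*sqrt(2)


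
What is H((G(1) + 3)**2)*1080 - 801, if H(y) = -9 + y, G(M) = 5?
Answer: 58599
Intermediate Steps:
H((G(1) + 3)**2)*1080 - 801 = (-9 + (5 + 3)**2)*1080 - 801 = (-9 + 8**2)*1080 - 801 = (-9 + 64)*1080 - 801 = 55*1080 - 801 = 59400 - 801 = 58599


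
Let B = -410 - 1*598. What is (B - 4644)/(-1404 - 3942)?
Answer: 314/297 ≈ 1.0572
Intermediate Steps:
B = -1008 (B = -410 - 598 = -1008)
(B - 4644)/(-1404 - 3942) = (-1008 - 4644)/(-1404 - 3942) = -5652/(-5346) = -5652*(-1/5346) = 314/297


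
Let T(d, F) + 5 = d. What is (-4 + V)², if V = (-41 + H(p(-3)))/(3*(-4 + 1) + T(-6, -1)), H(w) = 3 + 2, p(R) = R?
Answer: 121/25 ≈ 4.8400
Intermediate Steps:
H(w) = 5
T(d, F) = -5 + d
V = 9/5 (V = (-41 + 5)/(3*(-4 + 1) + (-5 - 6)) = -36/(3*(-3) - 11) = -36/(-9 - 11) = -36/(-20) = -36*(-1/20) = 9/5 ≈ 1.8000)
(-4 + V)² = (-4 + 9/5)² = (-11/5)² = 121/25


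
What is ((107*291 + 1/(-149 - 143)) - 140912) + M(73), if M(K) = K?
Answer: -32032985/292 ≈ -1.0970e+5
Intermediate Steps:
((107*291 + 1/(-149 - 143)) - 140912) + M(73) = ((107*291 + 1/(-149 - 143)) - 140912) + 73 = ((31137 + 1/(-292)) - 140912) + 73 = ((31137 - 1/292) - 140912) + 73 = (9092003/292 - 140912) + 73 = -32054301/292 + 73 = -32032985/292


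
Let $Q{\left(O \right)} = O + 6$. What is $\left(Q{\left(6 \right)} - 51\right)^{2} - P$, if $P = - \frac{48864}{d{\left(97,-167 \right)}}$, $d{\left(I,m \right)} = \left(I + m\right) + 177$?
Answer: $\frac{211611}{107} \approx 1977.7$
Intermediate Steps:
$Q{\left(O \right)} = 6 + O$
$d{\left(I,m \right)} = 177 + I + m$
$P = - \frac{48864}{107}$ ($P = - \frac{48864}{177 + 97 - 167} = - \frac{48864}{107} \approx -456.67$)
$\left(Q{\left(6 \right)} - 51\right)^{2} - P = \left(\left(6 + 6\right) - 51\right)^{2} - - \frac{48864}{107} = \left(12 - 51\right)^{2} + \frac{48864}{107} = \left(-39\right)^{2} + \frac{48864}{107} = 1521 + \frac{48864}{107} = \frac{211611}{107}$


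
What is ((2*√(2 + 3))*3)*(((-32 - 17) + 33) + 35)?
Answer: 114*√5 ≈ 254.91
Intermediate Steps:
((2*√(2 + 3))*3)*(((-32 - 17) + 33) + 35) = ((2*√5)*3)*((-49 + 33) + 35) = (6*√5)*(-16 + 35) = (6*√5)*19 = 114*√5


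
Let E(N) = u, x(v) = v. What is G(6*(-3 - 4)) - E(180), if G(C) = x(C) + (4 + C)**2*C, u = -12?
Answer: -60678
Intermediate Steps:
E(N) = -12
G(C) = C + C*(4 + C)**2 (G(C) = C + (4 + C)**2*C = C + C*(4 + C)**2)
G(6*(-3 - 4)) - E(180) = (6*(-3 - 4))*(1 + (4 + 6*(-3 - 4))**2) - 1*(-12) = (6*(-7))*(1 + (4 + 6*(-7))**2) + 12 = -42*(1 + (4 - 42)**2) + 12 = -42*(1 + (-38)**2) + 12 = -42*(1 + 1444) + 12 = -42*1445 + 12 = -60690 + 12 = -60678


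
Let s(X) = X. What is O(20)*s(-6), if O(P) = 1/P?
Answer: -3/10 ≈ -0.30000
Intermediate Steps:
O(20)*s(-6) = -6/20 = (1/20)*(-6) = -3/10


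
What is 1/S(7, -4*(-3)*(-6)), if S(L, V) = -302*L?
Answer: -1/2114 ≈ -0.00047304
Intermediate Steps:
1/S(7, -4*(-3)*(-6)) = 1/(-302*7) = 1/(-2114) = -1/2114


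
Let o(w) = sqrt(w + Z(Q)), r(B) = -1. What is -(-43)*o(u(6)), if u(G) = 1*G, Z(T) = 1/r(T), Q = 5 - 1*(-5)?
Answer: 43*sqrt(5) ≈ 96.151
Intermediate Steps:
Q = 10 (Q = 5 + 5 = 10)
Z(T) = -1 (Z(T) = 1/(-1) = -1)
u(G) = G
o(w) = sqrt(-1 + w) (o(w) = sqrt(w - 1) = sqrt(-1 + w))
-(-43)*o(u(6)) = -(-43)*sqrt(-1 + 6) = -(-43)*sqrt(5) = 43*sqrt(5)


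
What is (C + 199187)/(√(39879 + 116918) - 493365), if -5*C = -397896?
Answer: -137533486263/243408866428 - 1393831*√156797/1217044332140 ≈ -0.56548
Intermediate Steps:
C = 397896/5 (C = -⅕*(-397896) = 397896/5 ≈ 79579.)
(C + 199187)/(√(39879 + 116918) - 493365) = (397896/5 + 199187)/(√(39879 + 116918) - 493365) = 1393831/(5*(√156797 - 493365)) = 1393831/(5*(-493365 + √156797))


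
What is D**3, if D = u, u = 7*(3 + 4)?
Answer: 117649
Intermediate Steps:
u = 49 (u = 7*7 = 49)
D = 49
D**3 = 49**3 = 117649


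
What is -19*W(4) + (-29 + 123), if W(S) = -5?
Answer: 189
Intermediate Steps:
-19*W(4) + (-29 + 123) = -19*(-5) + (-29 + 123) = 95 + 94 = 189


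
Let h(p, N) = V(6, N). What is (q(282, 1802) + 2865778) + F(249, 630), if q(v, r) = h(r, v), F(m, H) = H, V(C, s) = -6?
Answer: 2866402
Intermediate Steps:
h(p, N) = -6
q(v, r) = -6
(q(282, 1802) + 2865778) + F(249, 630) = (-6 + 2865778) + 630 = 2865772 + 630 = 2866402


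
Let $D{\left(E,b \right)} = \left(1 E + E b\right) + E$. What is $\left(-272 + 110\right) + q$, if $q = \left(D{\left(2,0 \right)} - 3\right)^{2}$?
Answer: $-161$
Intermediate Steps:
$D{\left(E,b \right)} = 2 E + E b$ ($D{\left(E,b \right)} = \left(E + E b\right) + E = 2 E + E b$)
$q = 1$ ($q = \left(2 \left(2 + 0\right) - 3\right)^{2} = \left(2 \cdot 2 - 3\right)^{2} = \left(4 - 3\right)^{2} = 1^{2} = 1$)
$\left(-272 + 110\right) + q = \left(-272 + 110\right) + 1 = -162 + 1 = -161$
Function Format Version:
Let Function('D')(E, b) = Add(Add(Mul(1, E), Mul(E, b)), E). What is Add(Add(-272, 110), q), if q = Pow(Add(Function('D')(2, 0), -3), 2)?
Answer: -161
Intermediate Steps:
Function('D')(E, b) = Add(Mul(2, E), Mul(E, b)) (Function('D')(E, b) = Add(Add(E, Mul(E, b)), E) = Add(Mul(2, E), Mul(E, b)))
q = 1 (q = Pow(Add(Mul(2, Add(2, 0)), -3), 2) = Pow(Add(Mul(2, 2), -3), 2) = Pow(Add(4, -3), 2) = Pow(1, 2) = 1)
Add(Add(-272, 110), q) = Add(Add(-272, 110), 1) = Add(-162, 1) = -161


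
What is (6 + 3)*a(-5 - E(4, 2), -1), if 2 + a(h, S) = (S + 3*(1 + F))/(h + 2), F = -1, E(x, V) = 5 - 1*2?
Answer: -33/2 ≈ -16.500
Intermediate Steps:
E(x, V) = 3 (E(x, V) = 5 - 2 = 3)
a(h, S) = -2 + S/(2 + h) (a(h, S) = -2 + (S + 3*(1 - 1))/(h + 2) = -2 + (S + 3*0)/(2 + h) = -2 + (S + 0)/(2 + h) = -2 + S/(2 + h))
(6 + 3)*a(-5 - E(4, 2), -1) = (6 + 3)*((-4 - 1 - 2*(-5 - 1*3))/(2 + (-5 - 1*3))) = 9*((-4 - 1 - 2*(-5 - 3))/(2 + (-5 - 3))) = 9*((-4 - 1 - 2*(-8))/(2 - 8)) = 9*((-4 - 1 + 16)/(-6)) = 9*(-⅙*11) = 9*(-11/6) = -33/2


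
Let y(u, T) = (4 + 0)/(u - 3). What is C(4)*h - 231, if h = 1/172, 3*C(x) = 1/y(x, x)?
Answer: -476783/2064 ≈ -231.00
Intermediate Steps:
y(u, T) = 4/(-3 + u)
C(x) = -1/4 + x/12 (C(x) = 1/(3*((4/(-3 + x)))) = (-3/4 + x/4)/3 = -1/4 + x/12)
h = 1/172 ≈ 0.0058140
C(4)*h - 231 = (-1/4 + (1/12)*4)*(1/172) - 231 = (-1/4 + 1/3)*(1/172) - 231 = (1/12)*(1/172) - 231 = 1/2064 - 231 = -476783/2064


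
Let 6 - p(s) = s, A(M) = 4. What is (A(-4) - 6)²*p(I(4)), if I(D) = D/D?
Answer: 20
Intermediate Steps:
I(D) = 1
p(s) = 6 - s
(A(-4) - 6)²*p(I(4)) = (4 - 6)²*(6 - 1*1) = (-2)²*(6 - 1) = 4*5 = 20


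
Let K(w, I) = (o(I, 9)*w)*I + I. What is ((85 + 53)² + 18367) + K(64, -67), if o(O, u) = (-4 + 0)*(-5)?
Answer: -48416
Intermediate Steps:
o(O, u) = 20 (o(O, u) = -4*(-5) = 20)
K(w, I) = I + 20*I*w (K(w, I) = (20*w)*I + I = 20*I*w + I = I + 20*I*w)
((85 + 53)² + 18367) + K(64, -67) = ((85 + 53)² + 18367) - 67*(1 + 20*64) = (138² + 18367) - 67*(1 + 1280) = (19044 + 18367) - 67*1281 = 37411 - 85827 = -48416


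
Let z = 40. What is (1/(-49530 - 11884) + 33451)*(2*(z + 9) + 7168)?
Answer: 7463488837329/30707 ≈ 2.4305e+8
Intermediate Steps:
(1/(-49530 - 11884) + 33451)*(2*(z + 9) + 7168) = (1/(-49530 - 11884) + 33451)*(2*(40 + 9) + 7168) = (1/(-61414) + 33451)*(2*49 + 7168) = (-1/61414 + 33451)*(98 + 7168) = (2054359713/61414)*7266 = 7463488837329/30707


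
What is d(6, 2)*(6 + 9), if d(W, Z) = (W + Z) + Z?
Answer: 150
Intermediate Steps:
d(W, Z) = W + 2*Z
d(6, 2)*(6 + 9) = (6 + 2*2)*(6 + 9) = (6 + 4)*15 = 10*15 = 150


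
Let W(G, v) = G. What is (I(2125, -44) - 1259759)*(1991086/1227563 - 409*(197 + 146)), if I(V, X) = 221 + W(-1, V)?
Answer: 216904127350392805/1227563 ≈ 1.7670e+11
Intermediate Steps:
I(V, X) = 220 (I(V, X) = 221 - 1 = 220)
(I(2125, -44) - 1259759)*(1991086/1227563 - 409*(197 + 146)) = (220 - 1259759)*(1991086/1227563 - 409*(197 + 146)) = -1259539*(1991086*(1/1227563) - 409*343) = -1259539*(1991086/1227563 - 140287) = -1259539*(-172209139495/1227563) = 216904127350392805/1227563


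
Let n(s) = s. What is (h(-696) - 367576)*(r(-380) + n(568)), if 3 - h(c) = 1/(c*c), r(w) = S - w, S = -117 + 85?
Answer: -40775337502501/121104 ≈ -3.3670e+8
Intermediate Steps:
S = -32
r(w) = -32 - w
h(c) = 3 - 1/c² (h(c) = 3 - 1/(c*c) = 3 - 1/(c²) = 3 - 1/c²)
(h(-696) - 367576)*(r(-380) + n(568)) = ((3 - 1/(-696)²) - 367576)*((-32 - 1*(-380)) + 568) = ((3 - 1*1/484416) - 367576)*((-32 + 380) + 568) = ((3 - 1/484416) - 367576)*(348 + 568) = (1453247/484416 - 367576)*916 = -178058242369/484416*916 = -40775337502501/121104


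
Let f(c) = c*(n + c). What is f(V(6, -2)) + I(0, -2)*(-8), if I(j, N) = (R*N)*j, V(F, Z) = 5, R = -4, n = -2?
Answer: 15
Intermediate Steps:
f(c) = c*(-2 + c)
I(j, N) = -4*N*j (I(j, N) = (-4*N)*j = -4*N*j)
f(V(6, -2)) + I(0, -2)*(-8) = 5*(-2 + 5) - 4*(-2)*0*(-8) = 5*3 + 0*(-8) = 15 + 0 = 15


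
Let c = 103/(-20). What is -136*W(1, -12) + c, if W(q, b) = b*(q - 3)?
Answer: -65383/20 ≈ -3269.1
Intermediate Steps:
c = -103/20 (c = 103*(-1/20) = -103/20 ≈ -5.1500)
W(q, b) = b*(-3 + q)
-136*W(1, -12) + c = -(-1632)*(-3 + 1) - 103/20 = -(-1632)*(-2) - 103/20 = -136*24 - 103/20 = -3264 - 103/20 = -65383/20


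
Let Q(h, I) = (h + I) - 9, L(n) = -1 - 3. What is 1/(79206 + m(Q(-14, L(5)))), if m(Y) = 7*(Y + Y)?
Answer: 1/78828 ≈ 1.2686e-5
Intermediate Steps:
L(n) = -4
Q(h, I) = -9 + I + h (Q(h, I) = (I + h) - 9 = -9 + I + h)
m(Y) = 14*Y (m(Y) = 7*(2*Y) = 14*Y)
1/(79206 + m(Q(-14, L(5)))) = 1/(79206 + 14*(-9 - 4 - 14)) = 1/(79206 + 14*(-27)) = 1/(79206 - 378) = 1/78828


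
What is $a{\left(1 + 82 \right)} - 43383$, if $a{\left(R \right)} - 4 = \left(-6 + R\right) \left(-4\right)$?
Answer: $-43687$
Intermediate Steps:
$a{\left(R \right)} = 28 - 4 R$ ($a{\left(R \right)} = 4 + \left(-6 + R\right) \left(-4\right) = 4 - \left(-24 + 4 R\right) = 28 - 4 R$)
$a{\left(1 + 82 \right)} - 43383 = \left(28 - 4 \left(1 + 82\right)\right) - 43383 = \left(28 - 332\right) - 43383 = -304 - 43383 = -43687$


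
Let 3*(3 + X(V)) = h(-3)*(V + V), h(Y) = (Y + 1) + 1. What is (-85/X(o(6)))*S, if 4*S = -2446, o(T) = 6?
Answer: -103955/14 ≈ -7425.4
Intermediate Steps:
h(Y) = 2 + Y (h(Y) = (1 + Y) + 1 = 2 + Y)
S = -1223/2 (S = (¼)*(-2446) = -1223/2 ≈ -611.50)
X(V) = -3 - 2*V/3 (X(V) = -3 + ((2 - 3)*(V + V))/3 = -3 + (-2*V)/3 = -3 - 2*V/3)
(-85/X(o(6)))*S = -85/(-3 - ⅔*6)*(-1223/2) = -85/(-3 - 4)*(-1223/2) = -85/(-7)*(-1223/2) = -85*(-⅐)*(-1223/2) = (85/7)*(-1223/2) = -103955/14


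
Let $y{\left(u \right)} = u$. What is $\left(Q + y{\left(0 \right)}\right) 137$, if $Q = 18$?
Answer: $2466$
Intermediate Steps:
$\left(Q + y{\left(0 \right)}\right) 137 = \left(18 + 0\right) 137 = 18 \cdot 137 = 2466$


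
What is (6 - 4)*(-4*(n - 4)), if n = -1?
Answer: 40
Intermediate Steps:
(6 - 4)*(-4*(n - 4)) = (6 - 4)*(-4*(-1 - 4)) = 2*(-4*(-5)) = 2*20 = 40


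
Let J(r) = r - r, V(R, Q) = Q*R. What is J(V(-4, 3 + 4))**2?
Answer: 0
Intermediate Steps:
J(r) = 0
J(V(-4, 3 + 4))**2 = 0**2 = 0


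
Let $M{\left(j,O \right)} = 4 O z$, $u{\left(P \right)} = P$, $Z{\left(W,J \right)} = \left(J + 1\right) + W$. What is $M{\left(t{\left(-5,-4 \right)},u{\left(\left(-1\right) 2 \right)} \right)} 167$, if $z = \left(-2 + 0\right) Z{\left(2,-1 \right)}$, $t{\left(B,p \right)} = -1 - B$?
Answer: $5344$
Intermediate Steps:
$Z{\left(W,J \right)} = 1 + J + W$ ($Z{\left(W,J \right)} = \left(1 + J\right) + W = 1 + J + W$)
$z = -4$ ($z = \left(-2 + 0\right) \left(1 - 1 + 2\right) = \left(-2\right) 2 = -4$)
$M{\left(j,O \right)} = - 16 O$ ($M{\left(j,O \right)} = 4 O \left(-4\right) = - 16 O$)
$M{\left(t{\left(-5,-4 \right)},u{\left(\left(-1\right) 2 \right)} \right)} 167 = - 16 \left(\left(-1\right) 2\right) 167 = \left(-16\right) \left(-2\right) 167 = 32 \cdot 167 = 5344$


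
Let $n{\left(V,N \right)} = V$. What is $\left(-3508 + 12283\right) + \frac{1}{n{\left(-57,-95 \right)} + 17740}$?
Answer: $\frac{155168326}{17683} \approx 8775.0$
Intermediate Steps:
$\left(-3508 + 12283\right) + \frac{1}{n{\left(-57,-95 \right)} + 17740} = \left(-3508 + 12283\right) + \frac{1}{-57 + 17740} = 8775 + \frac{1}{17683} = \frac{155168326}{17683}$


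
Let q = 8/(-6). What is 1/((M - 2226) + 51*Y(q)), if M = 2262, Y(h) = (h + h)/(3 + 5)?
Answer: 1/19 ≈ 0.052632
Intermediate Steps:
q = -4/3 (q = 8*(-1/6) = -4/3 ≈ -1.3333)
Y(h) = h/4 (Y(h) = (2*h)/8 = (2*h)*(1/8) = h/4)
1/((M - 2226) + 51*Y(q)) = 1/((2262 - 2226) + 51*((1/4)*(-4/3))) = 1/(36 + 51*(-1/3)) = 1/(36 - 17) = 1/19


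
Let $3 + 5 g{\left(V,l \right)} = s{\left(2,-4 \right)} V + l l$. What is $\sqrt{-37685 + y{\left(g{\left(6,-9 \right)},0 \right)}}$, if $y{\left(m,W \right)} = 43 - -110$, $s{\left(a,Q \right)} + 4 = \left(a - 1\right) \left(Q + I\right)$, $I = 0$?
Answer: $2 i \sqrt{9383} \approx 193.73 i$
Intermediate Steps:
$s{\left(a,Q \right)} = -4 + Q \left(-1 + a\right)$ ($s{\left(a,Q \right)} = -4 + \left(a - 1\right) \left(Q + 0\right) = -4 + \left(-1 + a\right) Q = -4 + Q \left(-1 + a\right)$)
$g{\left(V,l \right)} = - \frac{3}{5} - \frac{8 V}{5} + \frac{l^{2}}{5}$ ($g{\left(V,l \right)} = - \frac{3}{5} + \frac{\left(-4 - -4 - 8\right) V + l l}{5} = - \frac{3}{5} + \frac{\left(-4 + 4 - 8\right) V + l^{2}}{5} = - \frac{3}{5} + \frac{- 8 V + l^{2}}{5} = - \frac{3}{5} + \frac{l^{2} - 8 V}{5} = - \frac{3}{5} - \left(- \frac{l^{2}}{5} + \frac{8 V}{5}\right) = - \frac{3}{5} - \frac{8 V}{5} + \frac{l^{2}}{5}$)
$y{\left(m,W \right)} = 153$ ($y{\left(m,W \right)} = 43 + 110 = 153$)
$\sqrt{-37685 + y{\left(g{\left(6,-9 \right)},0 \right)}} = \sqrt{-37685 + 153} = \sqrt{-37532} = 2 i \sqrt{9383}$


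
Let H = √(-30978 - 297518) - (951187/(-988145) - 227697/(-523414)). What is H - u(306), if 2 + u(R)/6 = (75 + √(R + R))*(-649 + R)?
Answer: 79837677261145213/517208927030 + 12348*√17 + 28*I*√419 ≈ 2.0527e+5 + 573.15*I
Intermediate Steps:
H = 272866940353/517208927030 + 28*I*√419 (H = √(-328496) - (951187*(-1/988145) - 227697*(-1/523414)) = 28*I*√419 - (-951187/988145 + 227697/523414) = 28*I*√419 - 1*(-272866940353/517208927030) = 28*I*√419 + 272866940353/517208927030 = 272866940353/517208927030 + 28*I*√419 ≈ 0.52758 + 573.15*I)
u(R) = -12 + 6*(-649 + R)*(75 + √2*√R) (u(R) = -12 + 6*((75 + √(R + R))*(-649 + R)) = -12 + 6*((75 + √(2*R))*(-649 + R)) = -12 + 6*((75 + √2*√R)*(-649 + R)) = -12 + 6*((-649 + R)*(75 + √2*√R)) = -12 + 6*(-649 + R)*(75 + √2*√R))
H - u(306) = (272866940353/517208927030 + 28*I*√419) - (-292062 + 450*306 - 3894*√2*√306 + 6*√2*306^(3/2)) = (272866940353/517208927030 + 28*I*√419) - (-292062 + 137700 - 3894*√2*3*√34 + 6*√2*(918*√34)) = (272866940353/517208927030 + 28*I*√419) - (-292062 + 137700 - 23364*√17 + 11016*√17) = (272866940353/517208927030 + 28*I*√419) - (-154362 - 12348*√17) = (272866940353/517208927030 + 28*I*√419) + (154362 + 12348*√17) = 79837677261145213/517208927030 + 12348*√17 + 28*I*√419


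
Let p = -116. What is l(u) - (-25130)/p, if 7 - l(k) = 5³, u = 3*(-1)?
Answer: -19409/58 ≈ -334.64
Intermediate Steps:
u = -3
l(k) = -118 (l(k) = 7 - 1*5³ = 7 - 1*125 = 7 - 125 = -118)
l(u) - (-25130)/p = -118 - (-25130)/(-116) = -118 - (-25130)*(-1)/116 = -118 - 359*35/58 = -118 - 12565/58 = -19409/58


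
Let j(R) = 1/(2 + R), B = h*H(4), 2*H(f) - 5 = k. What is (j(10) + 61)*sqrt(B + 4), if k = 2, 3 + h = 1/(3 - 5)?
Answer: 733*I*sqrt(33)/24 ≈ 175.45*I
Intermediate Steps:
h = -7/2 (h = -3 + 1/(3 - 5) = -3 + 1/(-2) = -3 - 1/2 = -7/2 ≈ -3.5000)
H(f) = 7/2 (H(f) = 5/2 + (1/2)*2 = 5/2 + 1 = 7/2)
B = -49/4 (B = -7/2*7/2 = -49/4 ≈ -12.250)
(j(10) + 61)*sqrt(B + 4) = (1/(2 + 10) + 61)*sqrt(-49/4 + 4) = (1/12 + 61)*sqrt(-33/4) = (1/12 + 61)*(I*sqrt(33)/2) = 733*(I*sqrt(33)/2)/12 = 733*I*sqrt(33)/24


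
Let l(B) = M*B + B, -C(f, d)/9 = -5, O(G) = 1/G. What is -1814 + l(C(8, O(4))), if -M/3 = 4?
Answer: -2309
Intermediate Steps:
O(G) = 1/G
M = -12 (M = -3*4 = -12)
C(f, d) = 45 (C(f, d) = -9*(-5) = 45)
l(B) = -11*B (l(B) = -12*B + B = -11*B)
-1814 + l(C(8, O(4))) = -1814 - 11*45 = -1814 - 495 = -2309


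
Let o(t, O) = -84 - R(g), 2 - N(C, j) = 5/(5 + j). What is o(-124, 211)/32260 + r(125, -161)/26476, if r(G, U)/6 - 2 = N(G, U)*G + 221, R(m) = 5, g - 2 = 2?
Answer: 584824479/5551752440 ≈ 0.10534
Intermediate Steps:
g = 4 (g = 2 + 2 = 4)
N(C, j) = 2 - 5/(5 + j)
o(t, O) = -89 (o(t, O) = -84 - 1*5 = -84 - 5 = -89)
r(G, U) = 1338 + 6*G*(5 + 2*U)/(5 + U) (r(G, U) = 12 + 6*(((5 + 2*U)/(5 + U))*G + 221) = 12 + 6*(G*(5 + 2*U)/(5 + U) + 221) = 12 + 6*(221 + G*(5 + 2*U)/(5 + U)) = 12 + (1326 + 6*G*(5 + 2*U)/(5 + U)) = 1338 + 6*G*(5 + 2*U)/(5 + U))
o(-124, 211)/32260 + r(125, -161)/26476 = -89/32260 + (6*(1115 + 223*(-161) + 125*(5 + 2*(-161)))/(5 - 161))/26476 = -89*1/32260 + (6*(1115 - 35903 + 125*(5 - 322))/(-156))*(1/26476) = -89/32260 + (6*(-1/156)*(1115 - 35903 + 125*(-317)))*(1/26476) = -89/32260 + (6*(-1/156)*(1115 - 35903 - 39625))*(1/26476) = -89/32260 + (6*(-1/156)*(-74413))*(1/26476) = -89/32260 + (74413/26)*(1/26476) = -89/32260 + 74413/688376 = 584824479/5551752440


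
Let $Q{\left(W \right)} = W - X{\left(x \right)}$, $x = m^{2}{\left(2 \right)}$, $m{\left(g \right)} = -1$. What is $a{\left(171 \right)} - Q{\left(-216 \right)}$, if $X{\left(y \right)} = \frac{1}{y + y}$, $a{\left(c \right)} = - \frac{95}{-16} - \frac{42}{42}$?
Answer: $\frac{3543}{16} \approx 221.44$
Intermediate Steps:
$a{\left(c \right)} = \frac{79}{16}$ ($a{\left(c \right)} = \left(-95\right) \left(- \frac{1}{16}\right) - 1 = \frac{95}{16} - 1 = \frac{79}{16}$)
$x = 1$ ($x = \left(-1\right)^{2} = 1$)
$X{\left(y \right)} = \frac{1}{2 y}$
$Q{\left(W \right)} = - \frac{1}{2} + W$ ($Q{\left(W \right)} = W - \frac{1}{2 \cdot 1} = W - \frac{1}{2} \cdot 1 = W - \frac{1}{2} = - \frac{1}{2} + W$)
$a{\left(171 \right)} - Q{\left(-216 \right)} = \frac{79}{16} - \left(- \frac{1}{2} - 216\right) = \frac{79}{16} - - \frac{433}{2} = \frac{79}{16} + \frac{433}{2} = \frac{3543}{16}$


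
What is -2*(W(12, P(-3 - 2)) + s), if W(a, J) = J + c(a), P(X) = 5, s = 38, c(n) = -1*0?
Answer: -86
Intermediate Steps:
c(n) = 0
W(a, J) = J (W(a, J) = J + 0 = J)
-2*(W(12, P(-3 - 2)) + s) = -2*(5 + 38) = -2*43 = -86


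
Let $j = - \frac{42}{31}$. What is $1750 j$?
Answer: $- \frac{73500}{31} \approx -2371.0$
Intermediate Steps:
$j = - \frac{42}{31}$ ($j = \left(-42\right) \frac{1}{31} = - \frac{42}{31} \approx -1.3548$)
$1750 j = 1750 \left(- \frac{42}{31}\right) = - \frac{73500}{31}$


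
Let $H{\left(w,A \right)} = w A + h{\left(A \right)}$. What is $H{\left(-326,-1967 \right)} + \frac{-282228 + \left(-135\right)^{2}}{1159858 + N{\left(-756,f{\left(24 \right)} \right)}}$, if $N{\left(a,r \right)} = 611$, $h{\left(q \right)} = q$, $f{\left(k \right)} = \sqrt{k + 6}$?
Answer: $\frac{247286185324}{386823} \approx 6.3928 \cdot 10^{5}$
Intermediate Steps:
$f{\left(k \right)} = \sqrt{6 + k}$
$H{\left(w,A \right)} = A + A w$ ($H{\left(w,A \right)} = w A + A = A w + A = A + A w$)
$H{\left(-326,-1967 \right)} + \frac{-282228 + \left(-135\right)^{2}}{1159858 + N{\left(-756,f{\left(24 \right)} \right)}} = - 1967 \left(1 - 326\right) + \frac{-282228 + \left(-135\right)^{2}}{1159858 + 611} = \left(-1967\right) \left(-325\right) + \frac{-282228 + 18225}{1160469} = 639275 - \frac{88001}{386823} = \frac{247286185324}{386823}$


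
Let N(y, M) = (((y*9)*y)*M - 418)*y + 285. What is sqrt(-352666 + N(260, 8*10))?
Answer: 9*sqrt(156225419) ≈ 1.1249e+5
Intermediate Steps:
N(y, M) = 285 + y*(-418 + 9*M*y**2) (N(y, M) = (((9*y)*y)*M - 418)*y + 285 = ((9*y**2)*M - 418)*y + 285 = (9*M*y**2 - 418)*y + 285 = (-418 + 9*M*y**2)*y + 285 = y*(-418 + 9*M*y**2) + 285 = 285 + y*(-418 + 9*M*y**2))
sqrt(-352666 + N(260, 8*10)) = sqrt(-352666 + (285 - 418*260 + 9*(8*10)*260**3)) = sqrt(-352666 + (285 - 108680 + 9*80*17576000)) = sqrt(-352666 + (285 - 108680 + 12654720000)) = sqrt(-352666 + 12654611605) = sqrt(12654258939) = 9*sqrt(156225419)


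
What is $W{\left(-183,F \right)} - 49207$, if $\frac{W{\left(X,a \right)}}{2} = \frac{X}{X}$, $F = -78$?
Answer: $-49205$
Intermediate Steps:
$W{\left(X,a \right)} = 2$ ($W{\left(X,a \right)} = 2 \frac{X}{X} = 2 \cdot 1 = 2$)
$W{\left(-183,F \right)} - 49207 = 2 - 49207 = -49205$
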